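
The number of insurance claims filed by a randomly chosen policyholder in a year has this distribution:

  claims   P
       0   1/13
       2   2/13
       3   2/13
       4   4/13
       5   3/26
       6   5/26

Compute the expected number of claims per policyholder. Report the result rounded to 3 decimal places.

E[X] = (1/13)·0 + (2/13)·2 + (2/13)·3 + (4/13)·4 + (3/26)·5 + (5/26)·6
     = 97/26 ≈ 3.731

3.731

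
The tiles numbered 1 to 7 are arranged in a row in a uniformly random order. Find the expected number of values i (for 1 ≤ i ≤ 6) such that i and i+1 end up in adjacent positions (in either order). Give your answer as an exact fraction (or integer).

12/7

For each i ∈ {1,…,6}, let Xᵢ = 1 if i and i+1 are adjacent. P(Xᵢ=1) = 2·(7−1)!/7! = 2/7.
By linearity, E[ΣXᵢ] = (6)·(2/7) = 12/7.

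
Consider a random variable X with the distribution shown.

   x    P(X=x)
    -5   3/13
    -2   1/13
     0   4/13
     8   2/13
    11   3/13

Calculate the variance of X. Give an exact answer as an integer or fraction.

E[X] = (3/13)·(-5) + (1/13)·(-2) + (4/13)·0 + (2/13)·8 + (3/13)·11 = 32/13
E[X²] = (3/13)·25 + (1/13)·4 + (4/13)·0 + (2/13)·64 + (3/13)·121 = 570/13
Var(X) = 570/13 − (32/13)² = 6386/169

6386/169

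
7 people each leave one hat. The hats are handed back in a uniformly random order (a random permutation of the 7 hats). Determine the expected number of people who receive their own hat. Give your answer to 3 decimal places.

Let Xᵢ = 1 if person i gets their own hat. For each i, P(Xᵢ=1) = 1/7.
By linearity of expectation, E[X₁+…+X_7] = 7·(1/7) = 1.
≈ 1.000

1.000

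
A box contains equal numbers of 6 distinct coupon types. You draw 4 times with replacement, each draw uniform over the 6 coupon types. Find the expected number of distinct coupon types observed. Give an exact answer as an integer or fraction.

671/216

Let Xⱼ=1 if type j appears at least once. P(Xⱼ=1) = 1 − ((6−1)/6)^4 = 671/1296.
E[#distinct] = 6·671/1296 = 671/216.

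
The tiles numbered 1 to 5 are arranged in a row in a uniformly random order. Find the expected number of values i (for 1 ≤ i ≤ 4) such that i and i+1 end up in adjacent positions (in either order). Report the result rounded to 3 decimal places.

1.600

For each i ∈ {1,…,4}, let Xᵢ = 1 if i and i+1 are adjacent. P(Xᵢ=1) = 2·(5−1)!/5! = 2/5.
By linearity, E[ΣXᵢ] = (4)·(2/5) = 8/5.
≈ 1.600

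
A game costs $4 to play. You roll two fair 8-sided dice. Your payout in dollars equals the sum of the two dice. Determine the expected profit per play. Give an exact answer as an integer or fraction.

Distribution of the sum of the two dice: 2 w.p. 1/64, 3 w.p. 1/32, 4 w.p. 3/64, 5 w.p. 1/16, 6 w.p. 5/64, 7 w.p. 3/32, …
E[payout] = (1/64)·2 + (1/32)·3 + (3/64)·4 + (1/16)·5 + (5/64)·6 + (3/32)·7 + (7/64)·8 + (1/8)·9 + (7/64)·10 + (3/32)·11 + (5/64)·12 + (1/16)·13 + (3/64)·14 + (1/32)·15 + (1/64)·16 = 9
Expected profit = 9 − 4 = 5

$5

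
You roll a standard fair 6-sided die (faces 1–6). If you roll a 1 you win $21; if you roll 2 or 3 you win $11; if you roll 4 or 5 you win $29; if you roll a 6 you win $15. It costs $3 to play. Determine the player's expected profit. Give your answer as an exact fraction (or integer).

49/3 dollars

E[payout] = (1/3)·11 + (1/6)·15 + (1/6)·21 + (1/3)·29 = 58/3
Expected profit = 58/3 − 3 = 49/3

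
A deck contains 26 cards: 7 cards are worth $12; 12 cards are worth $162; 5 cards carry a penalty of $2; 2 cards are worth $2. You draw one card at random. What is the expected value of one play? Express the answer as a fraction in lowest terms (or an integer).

E[payout] = (7/26)·12 + (12/26)·162 + (5/26)·(-2) + (2/26)·2 = 1011/13

1011/13 dollars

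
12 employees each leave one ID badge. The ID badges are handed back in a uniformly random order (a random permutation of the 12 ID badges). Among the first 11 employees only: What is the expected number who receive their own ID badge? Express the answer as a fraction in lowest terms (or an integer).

Let Xᵢ = 1 if person i gets their own ID badge. For each i, P(Xᵢ=1) = 1/12.
By linearity of expectation, E[X₁+…+X_11] = 11·(1/12) = 11/12.

11/12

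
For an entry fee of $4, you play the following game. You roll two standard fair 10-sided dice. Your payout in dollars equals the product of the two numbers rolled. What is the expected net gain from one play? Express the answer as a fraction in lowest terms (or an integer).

105/4 dollars

Distribution of the product of the two numbers rolled: 1 w.p. 1/100, 2 w.p. 1/50, 3 w.p. 1/50, 4 w.p. 3/100, 5 w.p. 1/50, 6 w.p. 1/25, …
E[payout] = (1/100)·1 + (1/50)·2 + (1/50)·3 + (3/100)·4 + (1/50)·5 + (1/25)·6 + (1/50)·7 + (1/25)·8 + (3/100)·9 + (1/25)·10 + (1/25)·12 + (1/50)·14 + (1/50)·15 + (3/100)·16 + (1/25)·18 + (1/25)·20 + (1/50)·21 + (1/25)·24 + (1/100)·25 + (1/50)·27 + (1/50)·28 + (1/25)·30 + (1/50)·32 + (1/50)·35 + (3/100)·36 + (1/25)·40 + (1/50)·42 + (1/50)·45 + (1/50)·48 + (1/100)·49 + (1/50)·50 + (1/50)·54 + (1/50)·56 + (1/50)·60 + (1/50)·63 + (1/100)·64 + (1/50)·70 + (1/50)·72 + (1/50)·80 + (1/100)·81 + (1/50)·90 + (1/100)·100 = 121/4
Expected profit = 121/4 − 4 = 105/4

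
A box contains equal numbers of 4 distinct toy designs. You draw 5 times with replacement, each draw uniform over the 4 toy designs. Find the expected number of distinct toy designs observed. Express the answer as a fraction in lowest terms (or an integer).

Let Xⱼ=1 if type j appears at least once. P(Xⱼ=1) = 1 − ((4−1)/4)^5 = 781/1024.
E[#distinct] = 4·781/1024 = 781/256.

781/256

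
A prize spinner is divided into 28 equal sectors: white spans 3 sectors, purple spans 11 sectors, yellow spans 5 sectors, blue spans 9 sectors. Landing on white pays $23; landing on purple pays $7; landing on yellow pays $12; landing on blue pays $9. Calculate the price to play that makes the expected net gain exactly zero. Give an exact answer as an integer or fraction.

41/4 dollars

E[payout] = (3/28)·23 + (11/28)·7 + (5/28)·12 + (9/28)·9 = 41/4
Fair fee = E[payout] = 41/4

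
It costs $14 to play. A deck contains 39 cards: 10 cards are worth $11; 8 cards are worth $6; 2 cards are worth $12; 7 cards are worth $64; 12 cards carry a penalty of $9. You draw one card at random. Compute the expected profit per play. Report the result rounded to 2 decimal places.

E[payout] = (10/39)·11 + (8/39)·6 + (2/39)·12 + (7/39)·64 + (12/39)·(-9) = 174/13
Expected profit = 174/13 − 14 = -8/13 ≈ -$0.62

-$0.62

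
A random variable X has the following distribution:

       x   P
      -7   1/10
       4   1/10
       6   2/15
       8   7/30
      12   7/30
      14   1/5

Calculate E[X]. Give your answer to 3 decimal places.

E[X] = (1/10)·(-7) + (1/10)·4 + (2/15)·6 + (7/30)·8 + (7/30)·12 + (1/5)·14
     = 239/30 ≈ 7.967

7.967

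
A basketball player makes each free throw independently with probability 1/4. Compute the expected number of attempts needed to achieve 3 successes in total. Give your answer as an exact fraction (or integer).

By linearity (sum of 3 independent geometric waits), E[trials] = 3/p = 3/(1/4) = 12.

12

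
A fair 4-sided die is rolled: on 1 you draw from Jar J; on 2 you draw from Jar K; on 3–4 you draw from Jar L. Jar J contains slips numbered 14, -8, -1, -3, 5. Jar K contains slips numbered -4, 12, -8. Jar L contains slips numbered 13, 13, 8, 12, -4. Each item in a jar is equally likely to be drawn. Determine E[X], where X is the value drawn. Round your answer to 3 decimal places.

E[X | Jar J] = (14 − 8 − 1 − 3 + 5)/5 = 7/5
E[X | Jar K] = (-4 + 12 − 8)/3 = 0
E[X | Jar L] = (13 + 13 + 8 + 12 − 4)/5 = 42/5
E[X] = (1/4)·7/5 + (1/4)·0 + (1/2)·42/5 = 91/20 ≈ 4.550

4.550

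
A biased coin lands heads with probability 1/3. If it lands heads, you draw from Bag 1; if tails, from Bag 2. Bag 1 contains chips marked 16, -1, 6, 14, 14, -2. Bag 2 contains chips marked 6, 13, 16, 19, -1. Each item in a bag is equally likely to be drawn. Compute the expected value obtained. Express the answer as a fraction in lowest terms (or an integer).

E[X | Bag 1] = (16 − 1 + 6 + 14 + 14 − 2)/6 = 47/6
E[X | Bag 2] = (6 + 13 + 16 + 19 − 1)/5 = 53/5
E[X] = (1/3)·47/6 + (2/3)·53/5 = 871/90

871/90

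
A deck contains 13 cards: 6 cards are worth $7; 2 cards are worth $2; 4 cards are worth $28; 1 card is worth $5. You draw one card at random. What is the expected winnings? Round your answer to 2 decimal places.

E[payout] = (6/13)·7 + (2/13)·2 + (4/13)·28 + (1/13)·5 = 163/13
≈ $12.54

$12.54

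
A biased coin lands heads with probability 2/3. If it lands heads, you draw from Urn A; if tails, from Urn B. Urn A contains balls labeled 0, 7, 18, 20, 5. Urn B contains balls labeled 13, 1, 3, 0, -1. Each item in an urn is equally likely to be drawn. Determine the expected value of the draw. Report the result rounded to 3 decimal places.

E[X | Urn A] = (0 + 7 + 18 + 20 + 5)/5 = 10
E[X | Urn B] = (13 + 1 + 3 + 0 − 1)/5 = 16/5
E[X] = (2/3)·10 + (1/3)·16/5 = 116/15 ≈ 7.733

7.733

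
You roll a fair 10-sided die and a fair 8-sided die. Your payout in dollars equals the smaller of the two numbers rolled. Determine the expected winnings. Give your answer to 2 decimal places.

$3.45

Distribution of the smaller of the two numbers rolled: 1 w.p. 17/80, 2 w.p. 3/16, 3 w.p. 13/80, 4 w.p. 11/80, 5 w.p. 9/80, 6 w.p. 7/80, …
E[payout] = (17/80)·1 + (3/16)·2 + (13/80)·3 + (11/80)·4 + (9/80)·5 + (7/80)·6 + (1/16)·7 + (3/80)·8 = 69/20
≈ $3.45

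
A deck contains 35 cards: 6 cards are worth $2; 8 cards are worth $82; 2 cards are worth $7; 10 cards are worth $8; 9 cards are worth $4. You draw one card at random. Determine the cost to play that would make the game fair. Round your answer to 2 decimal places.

$22.80

E[payout] = (6/35)·2 + (8/35)·82 + (2/35)·7 + (10/35)·8 + (9/35)·4 = 114/5
Fair fee = E[payout] = 114/5 ≈ $22.80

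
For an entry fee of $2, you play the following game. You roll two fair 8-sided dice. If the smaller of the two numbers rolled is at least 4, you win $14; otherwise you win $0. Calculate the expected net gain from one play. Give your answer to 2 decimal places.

E[payout] = (39/64)·0 + (25/64)·14 = 175/32
Expected profit = 175/32 − 2 = 111/32 ≈ $3.47

$3.47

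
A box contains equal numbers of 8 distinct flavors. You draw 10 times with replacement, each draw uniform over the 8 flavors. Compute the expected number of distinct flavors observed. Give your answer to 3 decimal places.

5.895

Let Xⱼ=1 if type j appears at least once. P(Xⱼ=1) = 1 − ((8−1)/8)^10 = 791266575/1073741824.
E[#distinct] = 8·791266575/1073741824 = 791266575/134217728.
≈ 5.895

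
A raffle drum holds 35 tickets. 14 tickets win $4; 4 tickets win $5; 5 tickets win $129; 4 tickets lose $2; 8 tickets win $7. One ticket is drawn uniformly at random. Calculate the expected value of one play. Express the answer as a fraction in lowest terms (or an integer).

769/35 dollars

E[payout] = (14/35)·4 + (4/35)·5 + (5/35)·129 + (4/35)·(-2) + (8/35)·7 = 769/35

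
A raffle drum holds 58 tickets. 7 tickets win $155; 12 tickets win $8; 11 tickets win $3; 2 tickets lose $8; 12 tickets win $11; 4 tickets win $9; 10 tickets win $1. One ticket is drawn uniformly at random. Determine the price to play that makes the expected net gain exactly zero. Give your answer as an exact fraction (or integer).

E[payout] = (7/58)·155 + (12/58)·8 + (11/58)·3 + (2/58)·(-8) + (12/58)·11 + (4/58)·9 + (10/58)·1 = 688/29
Fair fee = E[payout] = 688/29

688/29 dollars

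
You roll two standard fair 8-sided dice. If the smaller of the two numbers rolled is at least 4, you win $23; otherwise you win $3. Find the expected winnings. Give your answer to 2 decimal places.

$10.81

E[payout] = (39/64)·3 + (25/64)·23 = 173/16
≈ $10.81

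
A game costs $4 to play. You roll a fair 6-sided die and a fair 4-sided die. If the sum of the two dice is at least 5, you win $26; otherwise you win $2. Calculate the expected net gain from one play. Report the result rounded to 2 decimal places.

E[payout] = (1/4)·2 + (3/4)·26 = 20
Expected profit = 20 − 4 = 16 ≈ $16.00

$16.00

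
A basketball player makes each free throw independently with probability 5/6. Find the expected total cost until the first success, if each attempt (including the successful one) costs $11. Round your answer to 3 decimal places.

E[#attempts] = 1/p = 6/5; E[cost] = 11·6/5 = 66/5.
≈ 13.200

$13.200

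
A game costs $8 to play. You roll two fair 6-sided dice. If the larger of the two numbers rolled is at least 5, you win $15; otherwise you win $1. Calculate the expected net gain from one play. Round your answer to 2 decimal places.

E[payout] = (4/9)·1 + (5/9)·15 = 79/9
Expected profit = 79/9 − 8 = 7/9 ≈ $0.78

$0.78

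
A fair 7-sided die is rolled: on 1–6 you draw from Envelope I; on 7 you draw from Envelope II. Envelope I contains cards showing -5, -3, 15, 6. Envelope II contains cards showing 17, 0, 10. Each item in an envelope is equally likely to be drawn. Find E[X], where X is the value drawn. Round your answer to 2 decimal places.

4.07

E[X | Envelope I] = (-5 − 3 + 15 + 6)/4 = 13/4
E[X | Envelope II] = (17 + 0 + 10)/3 = 9
E[X] = (6/7)·13/4 + (1/7)·9 = 57/14 ≈ 4.07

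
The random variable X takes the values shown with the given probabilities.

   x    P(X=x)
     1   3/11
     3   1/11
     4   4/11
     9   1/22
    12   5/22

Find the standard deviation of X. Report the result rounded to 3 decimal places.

E[X] = 113/22, E[X²] = 953/22
Var(X) = E[X²] − (E[X])² = 953/22 − 12769/484 = 8197/484
SD(X) = √(8197/484) ≈ 4.115

4.115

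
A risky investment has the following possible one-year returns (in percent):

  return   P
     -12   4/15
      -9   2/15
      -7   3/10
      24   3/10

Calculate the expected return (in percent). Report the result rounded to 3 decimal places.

E[X] = (4/15)·(-12) + (2/15)·(-9) + (3/10)·(-7) + (3/10)·24
     = 7/10 ≈ 0.700

0.700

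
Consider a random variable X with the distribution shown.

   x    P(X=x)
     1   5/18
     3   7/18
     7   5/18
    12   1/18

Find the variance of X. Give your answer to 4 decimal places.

E[X] = (5/18)·1 + (7/18)·3 + (5/18)·7 + (1/18)·12 = 73/18
E[X²] = (5/18)·1 + (7/18)·9 + (5/18)·49 + (1/18)·144 = 457/18
Var(X) = 457/18 − (73/18)² = 2897/324 ≈ 8.9414

8.9414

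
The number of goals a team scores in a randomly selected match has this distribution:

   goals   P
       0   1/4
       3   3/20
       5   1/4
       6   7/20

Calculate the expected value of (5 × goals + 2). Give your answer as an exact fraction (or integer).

E[5x+2] = (1/4)·2 + (3/20)·17 + (1/4)·27 + (7/20)·32
     = 21

21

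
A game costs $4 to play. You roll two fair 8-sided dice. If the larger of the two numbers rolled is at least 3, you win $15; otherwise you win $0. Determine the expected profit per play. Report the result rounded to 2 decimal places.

$10.06

E[payout] = (1/16)·0 + (15/16)·15 = 225/16
Expected profit = 225/16 − 4 = 161/16 ≈ $10.06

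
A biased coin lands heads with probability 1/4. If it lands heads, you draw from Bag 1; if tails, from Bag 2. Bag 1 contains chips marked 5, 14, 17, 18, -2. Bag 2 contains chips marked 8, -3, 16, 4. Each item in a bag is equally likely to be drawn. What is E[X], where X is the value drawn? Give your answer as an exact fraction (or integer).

E[X | Bag 1] = (5 + 14 + 17 + 18 − 2)/5 = 52/5
E[X | Bag 2] = (8 − 3 + 16 + 4)/4 = 25/4
E[X] = (1/4)·52/5 + (3/4)·25/4 = 583/80

583/80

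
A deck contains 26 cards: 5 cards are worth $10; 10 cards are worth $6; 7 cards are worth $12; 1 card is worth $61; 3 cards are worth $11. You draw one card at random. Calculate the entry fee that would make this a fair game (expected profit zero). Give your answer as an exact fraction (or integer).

E[payout] = (5/26)·10 + (10/26)·6 + (7/26)·12 + (1/26)·61 + (3/26)·11 = 144/13
Fair fee = E[payout] = 144/13

144/13 dollars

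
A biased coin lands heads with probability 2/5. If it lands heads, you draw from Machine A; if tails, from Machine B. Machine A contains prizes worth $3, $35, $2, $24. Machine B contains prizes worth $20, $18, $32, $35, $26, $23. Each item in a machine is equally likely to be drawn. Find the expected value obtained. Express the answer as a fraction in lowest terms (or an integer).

109/5 dollars

E[X | Machine A] = (3 + 35 + 2 + 24)/4 = 16
E[X | Machine B] = (20 + 18 + 32 + 35 + 26 + 23)/6 = 77/3
E[X] = (2/5)·16 + (3/5)·77/3 = 109/5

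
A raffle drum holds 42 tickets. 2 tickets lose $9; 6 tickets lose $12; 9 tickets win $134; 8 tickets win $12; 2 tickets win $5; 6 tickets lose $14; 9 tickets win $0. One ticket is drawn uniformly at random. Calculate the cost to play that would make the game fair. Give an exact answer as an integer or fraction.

E[payout] = (2/42)·(-9) + (6/42)·(-12) + (9/42)·134 + (8/42)·12 + (2/42)·5 + (6/42)·(-14) + (9/42)·0 = 569/21
Fair fee = E[payout] = 569/21

569/21 dollars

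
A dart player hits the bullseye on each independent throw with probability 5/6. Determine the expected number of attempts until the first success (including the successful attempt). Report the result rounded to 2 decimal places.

For a geometric distribution, E[trials] = 1/p = 1/(5/6) = 6/5.
≈ 1.20

1.20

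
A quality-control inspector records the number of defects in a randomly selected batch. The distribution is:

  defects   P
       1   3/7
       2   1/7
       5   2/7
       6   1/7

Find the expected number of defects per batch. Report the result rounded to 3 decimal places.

3.000

E[X] = (3/7)·1 + (1/7)·2 + (2/7)·5 + (1/7)·6
     = 3 ≈ 3.000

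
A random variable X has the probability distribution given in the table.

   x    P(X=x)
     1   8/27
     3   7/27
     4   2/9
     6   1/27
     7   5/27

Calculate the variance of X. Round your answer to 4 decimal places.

4.4719

E[X] = (8/27)·1 + (7/27)·3 + (2/9)·4 + (1/27)·6 + (5/27)·7 = 94/27
E[X²] = (8/27)·1 + (7/27)·9 + (2/9)·16 + (1/27)·36 + (5/27)·49 = 448/27
Var(X) = 448/27 − (94/27)² = 3260/729 ≈ 4.4719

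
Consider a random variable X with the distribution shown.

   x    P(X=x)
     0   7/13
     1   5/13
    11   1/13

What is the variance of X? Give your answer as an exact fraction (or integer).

E[X] = (7/13)·0 + (5/13)·1 + (1/13)·11 = 16/13
E[X²] = (7/13)·0 + (5/13)·1 + (1/13)·121 = 126/13
Var(X) = 126/13 − (16/13)² = 1382/169

1382/169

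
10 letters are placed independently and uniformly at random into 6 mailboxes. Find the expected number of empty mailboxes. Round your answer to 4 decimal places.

Let Xⱼ=1 if mailbox j is empty. P(Xⱼ=1) = ((6-1)/6)^10 = 9765625/60466176.
By linearity, E[#empty] = 6·9765625/60466176 = 9765625/10077696.
≈ 0.9690

0.9690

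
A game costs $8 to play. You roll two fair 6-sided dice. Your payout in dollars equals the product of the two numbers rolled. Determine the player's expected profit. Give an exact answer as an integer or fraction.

17/4 dollars

Distribution of the product of the two numbers rolled: 1 w.p. 1/36, 2 w.p. 1/18, 3 w.p. 1/18, 4 w.p. 1/12, 5 w.p. 1/18, 6 w.p. 1/9, …
E[payout] = (1/36)·1 + (1/18)·2 + (1/18)·3 + (1/12)·4 + (1/18)·5 + (1/9)·6 + (1/18)·8 + (1/36)·9 + (1/18)·10 + (1/9)·12 + (1/18)·15 + (1/36)·16 + (1/18)·18 + (1/18)·20 + (1/18)·24 + (1/36)·25 + (1/18)·30 + (1/36)·36 = 49/4
Expected profit = 49/4 − 8 = 17/4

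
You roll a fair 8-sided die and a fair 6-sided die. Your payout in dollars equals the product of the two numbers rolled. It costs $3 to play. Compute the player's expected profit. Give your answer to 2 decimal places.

Distribution of the product of the two numbers rolled: 1 w.p. 1/48, 2 w.p. 1/24, 3 w.p. 1/24, 4 w.p. 1/16, 5 w.p. 1/24, 6 w.p. 1/12, …
E[payout] = (1/48)·1 + (1/24)·2 + (1/24)·3 + (1/16)·4 + (1/24)·5 + (1/12)·6 + (1/48)·7 + (1/16)·8 + (1/48)·9 + (1/24)·10 + (1/12)·12 + (1/48)·14 + (1/24)·15 + (1/24)·16 + (1/24)·18 + (1/24)·20 + (1/48)·21 + (1/16)·24 + (1/48)·25 + (1/48)·28 + (1/24)·30 + (1/48)·32 + (1/48)·35 + (1/48)·36 + (1/48)·40 + (1/48)·42 + (1/48)·48 = 63/4
Expected profit = 63/4 − 3 = 51/4 ≈ $12.75

$12.75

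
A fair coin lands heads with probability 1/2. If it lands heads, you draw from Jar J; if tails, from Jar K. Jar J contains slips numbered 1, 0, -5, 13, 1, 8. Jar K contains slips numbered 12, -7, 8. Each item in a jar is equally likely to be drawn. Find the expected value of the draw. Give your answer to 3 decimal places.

E[X | Jar J] = (1 + 0 − 5 + 13 + 1 + 8)/6 = 3
E[X | Jar K] = (12 − 7 + 8)/3 = 13/3
E[X] = (1/2)·3 + (1/2)·13/3 = 11/3 ≈ 3.667

3.667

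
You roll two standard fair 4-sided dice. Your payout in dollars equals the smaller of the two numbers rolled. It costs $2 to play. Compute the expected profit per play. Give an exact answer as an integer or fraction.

Distribution of the smaller of the two numbers rolled: 1 w.p. 7/16, 2 w.p. 5/16, 3 w.p. 3/16, 4 w.p. 1/16
E[payout] = (7/16)·1 + (5/16)·2 + (3/16)·3 + (1/16)·4 = 15/8
Expected profit = 15/8 − 2 = -1/8

-1/8 dollars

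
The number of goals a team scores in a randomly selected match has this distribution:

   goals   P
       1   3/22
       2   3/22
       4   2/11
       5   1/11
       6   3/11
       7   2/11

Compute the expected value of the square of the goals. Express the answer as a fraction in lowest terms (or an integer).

541/22

E[X²] = (3/22)·1 + (3/22)·4 + (2/11)·16 + (1/11)·25 + (3/11)·36 + (2/11)·49
     = 541/22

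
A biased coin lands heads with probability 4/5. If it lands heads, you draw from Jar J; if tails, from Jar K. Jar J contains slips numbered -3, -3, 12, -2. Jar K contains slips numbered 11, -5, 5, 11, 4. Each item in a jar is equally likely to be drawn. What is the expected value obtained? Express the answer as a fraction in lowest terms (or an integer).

E[X | Jar J] = (-3 − 3 + 12 − 2)/4 = 1
E[X | Jar K] = (11 − 5 + 5 + 11 + 4)/5 = 26/5
E[X] = (4/5)·1 + (1/5)·26/5 = 46/25

46/25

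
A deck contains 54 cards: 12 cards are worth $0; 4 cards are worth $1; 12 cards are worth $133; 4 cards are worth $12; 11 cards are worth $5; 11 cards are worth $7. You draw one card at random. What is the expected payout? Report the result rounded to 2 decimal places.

E[payout] = (12/54)·0 + (4/54)·1 + (12/54)·133 + (4/54)·12 + (11/54)·5 + (11/54)·7 = 890/27
≈ $32.96

$32.96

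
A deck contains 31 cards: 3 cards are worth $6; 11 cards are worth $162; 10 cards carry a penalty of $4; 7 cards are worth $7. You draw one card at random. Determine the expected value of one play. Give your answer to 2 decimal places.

$58.35

E[payout] = (3/31)·6 + (11/31)·162 + (10/31)·(-4) + (7/31)·7 = 1809/31
≈ $58.35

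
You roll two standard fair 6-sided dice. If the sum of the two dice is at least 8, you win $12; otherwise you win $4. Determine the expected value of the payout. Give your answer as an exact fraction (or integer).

E[payout] = (7/12)·4 + (5/12)·12 = 22/3

22/3 dollars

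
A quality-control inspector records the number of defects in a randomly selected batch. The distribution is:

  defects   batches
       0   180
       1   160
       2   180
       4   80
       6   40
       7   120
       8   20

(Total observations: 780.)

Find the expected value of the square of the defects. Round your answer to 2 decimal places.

Total = 780, so P(defects=0) = 180/780, etc.
E[X²] = (3/13)·0 + (8/39)·1 + (3/13)·4 + (4/39)·16 + (2/39)·36 + (2/13)·49 + (1/39)·64
     = 538/39 ≈ 13.79

13.79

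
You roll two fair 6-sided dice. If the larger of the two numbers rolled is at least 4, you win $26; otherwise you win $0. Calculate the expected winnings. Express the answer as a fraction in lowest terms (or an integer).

E[payout] = (1/4)·0 + (3/4)·26 = 39/2

39/2 dollars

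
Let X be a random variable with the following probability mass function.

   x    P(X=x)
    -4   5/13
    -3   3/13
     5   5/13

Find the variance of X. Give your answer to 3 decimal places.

17.751

E[X] = (5/13)·(-4) + (3/13)·(-3) + (5/13)·5 = -4/13
E[X²] = (5/13)·16 + (3/13)·9 + (5/13)·25 = 232/13
Var(X) = 232/13 − (-4/13)² = 3000/169 ≈ 17.751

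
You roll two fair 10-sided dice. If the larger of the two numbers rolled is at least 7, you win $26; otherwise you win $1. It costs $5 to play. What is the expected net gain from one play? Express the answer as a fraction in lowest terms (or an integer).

E[payout] = (9/25)·1 + (16/25)·26 = 17
Expected profit = 17 − 5 = 12

$12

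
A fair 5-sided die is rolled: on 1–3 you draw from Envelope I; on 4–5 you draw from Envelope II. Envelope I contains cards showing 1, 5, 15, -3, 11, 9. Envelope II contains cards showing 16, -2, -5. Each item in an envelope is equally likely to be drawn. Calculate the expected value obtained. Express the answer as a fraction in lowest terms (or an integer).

E[X | Envelope I] = (1 + 5 + 15 − 3 + 11 + 9)/6 = 19/3
E[X | Envelope II] = (16 − 2 − 5)/3 = 3
E[X] = (3/5)·19/3 + (2/5)·3 = 5

5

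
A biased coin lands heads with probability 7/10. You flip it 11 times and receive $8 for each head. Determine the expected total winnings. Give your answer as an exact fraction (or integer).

E[#heads] = 11·7/10 = 77/10 (linearity over flips).
E[winnings] = 8·77/10 = 308/5.

308/5 dollars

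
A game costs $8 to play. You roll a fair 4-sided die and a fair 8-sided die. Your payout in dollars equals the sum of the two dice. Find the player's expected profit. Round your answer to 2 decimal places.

-$1.00

Distribution of the sum of the two dice: 2 w.p. 1/32, 3 w.p. 1/16, 4 w.p. 3/32, 5 w.p. 1/8, 6 w.p. 1/8, 7 w.p. 1/8, …
E[payout] = (1/32)·2 + (1/16)·3 + (3/32)·4 + (1/8)·5 + (1/8)·6 + (1/8)·7 + (1/8)·8 + (1/8)·9 + (3/32)·10 + (1/16)·11 + (1/32)·12 = 7
Expected profit = 7 − 8 = -1 ≈ -$1.00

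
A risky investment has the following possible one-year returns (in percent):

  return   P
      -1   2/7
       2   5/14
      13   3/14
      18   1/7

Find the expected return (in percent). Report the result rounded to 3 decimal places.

5.786

E[X] = (2/7)·(-1) + (5/14)·2 + (3/14)·13 + (1/7)·18
     = 81/14 ≈ 5.786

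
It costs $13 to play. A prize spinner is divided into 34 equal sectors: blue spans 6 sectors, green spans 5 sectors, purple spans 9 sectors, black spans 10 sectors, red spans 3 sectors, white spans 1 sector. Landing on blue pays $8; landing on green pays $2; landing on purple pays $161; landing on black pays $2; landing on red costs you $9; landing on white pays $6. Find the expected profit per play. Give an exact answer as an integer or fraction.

532/17 dollars

E[payout] = (6/34)·8 + (5/34)·2 + (9/34)·161 + (10/34)·2 + (3/34)·(-9) + (1/34)·6 = 753/17
Expected profit = 753/17 − 13 = 532/17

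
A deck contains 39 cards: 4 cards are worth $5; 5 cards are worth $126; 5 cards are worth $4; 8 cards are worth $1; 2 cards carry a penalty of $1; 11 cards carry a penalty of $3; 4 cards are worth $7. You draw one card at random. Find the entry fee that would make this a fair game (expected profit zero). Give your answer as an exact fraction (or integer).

671/39 dollars

E[payout] = (4/39)·5 + (5/39)·126 + (5/39)·4 + (8/39)·1 + (2/39)·(-1) + (11/39)·(-3) + (4/39)·7 = 671/39
Fair fee = E[payout] = 671/39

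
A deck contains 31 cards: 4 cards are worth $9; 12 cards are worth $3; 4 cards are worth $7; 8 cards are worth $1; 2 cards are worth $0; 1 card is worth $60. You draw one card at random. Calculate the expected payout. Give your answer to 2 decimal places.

$5.42

E[payout] = (4/31)·9 + (12/31)·3 + (4/31)·7 + (8/31)·1 + (2/31)·0 + (1/31)·60 = 168/31
≈ $5.42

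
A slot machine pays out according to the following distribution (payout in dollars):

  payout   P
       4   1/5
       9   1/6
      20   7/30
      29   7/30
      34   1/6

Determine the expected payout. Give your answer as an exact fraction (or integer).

E[X] = (1/5)·4 + (1/6)·9 + (7/30)·20 + (7/30)·29 + (1/6)·34
     = 97/5

97/5 dollars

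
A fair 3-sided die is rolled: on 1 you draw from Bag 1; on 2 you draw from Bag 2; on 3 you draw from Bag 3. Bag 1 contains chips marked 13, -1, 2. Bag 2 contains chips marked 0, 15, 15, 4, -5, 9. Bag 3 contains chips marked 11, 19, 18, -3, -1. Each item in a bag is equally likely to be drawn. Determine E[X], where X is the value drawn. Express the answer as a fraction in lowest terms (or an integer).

33/5

E[X | Bag 1] = (13 − 1 + 2)/3 = 14/3
E[X | Bag 2] = (0 + 15 + 15 + 4 − 5 + 9)/6 = 19/3
E[X | Bag 3] = (11 + 19 + 18 − 3 − 1)/5 = 44/5
E[X] = (1/3)·14/3 + (1/3)·19/3 + (1/3)·44/5 = 33/5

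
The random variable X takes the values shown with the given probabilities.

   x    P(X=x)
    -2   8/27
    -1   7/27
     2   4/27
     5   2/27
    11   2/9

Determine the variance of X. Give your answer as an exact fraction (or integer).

18716/729

E[X] = (8/27)·(-2) + (7/27)·(-1) + (4/27)·2 + (2/27)·5 + (2/9)·11 = 61/27
E[X²] = (8/27)·4 + (7/27)·1 + (4/27)·4 + (2/27)·25 + (2/9)·121 = 277/9
Var(X) = 277/9 − (61/27)² = 18716/729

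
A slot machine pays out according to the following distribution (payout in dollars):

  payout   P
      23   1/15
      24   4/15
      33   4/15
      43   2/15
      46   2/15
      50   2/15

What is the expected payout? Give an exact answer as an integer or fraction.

529/15 dollars

E[X] = (1/15)·23 + (4/15)·24 + (4/15)·33 + (2/15)·43 + (2/15)·46 + (2/15)·50
     = 529/15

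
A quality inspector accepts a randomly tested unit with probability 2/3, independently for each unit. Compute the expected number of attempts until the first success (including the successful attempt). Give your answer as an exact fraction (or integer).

For a geometric distribution, E[trials] = 1/p = 1/(2/3) = 3/2.

3/2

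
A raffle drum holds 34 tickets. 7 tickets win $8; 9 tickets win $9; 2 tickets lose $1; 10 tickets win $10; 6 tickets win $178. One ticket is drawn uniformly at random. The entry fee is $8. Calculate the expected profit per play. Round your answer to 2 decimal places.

$30.32

E[payout] = (7/34)·8 + (9/34)·9 + (2/34)·(-1) + (10/34)·10 + (6/34)·178 = 1303/34
Expected profit = 1303/34 − 8 = 1031/34 ≈ $30.32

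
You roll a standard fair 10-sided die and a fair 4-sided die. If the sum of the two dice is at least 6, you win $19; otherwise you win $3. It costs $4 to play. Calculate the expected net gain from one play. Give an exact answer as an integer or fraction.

$11

E[payout] = (1/4)·3 + (3/4)·19 = 15
Expected profit = 15 − 4 = 11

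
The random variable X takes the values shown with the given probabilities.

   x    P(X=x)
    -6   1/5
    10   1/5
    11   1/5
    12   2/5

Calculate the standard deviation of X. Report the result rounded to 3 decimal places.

E[X] = 39/5, E[X²] = 109
Var(X) = E[X²] − (E[X])² = 109 − 1521/25 = 1204/25
SD(X) = √(1204/25) ≈ 6.940

6.940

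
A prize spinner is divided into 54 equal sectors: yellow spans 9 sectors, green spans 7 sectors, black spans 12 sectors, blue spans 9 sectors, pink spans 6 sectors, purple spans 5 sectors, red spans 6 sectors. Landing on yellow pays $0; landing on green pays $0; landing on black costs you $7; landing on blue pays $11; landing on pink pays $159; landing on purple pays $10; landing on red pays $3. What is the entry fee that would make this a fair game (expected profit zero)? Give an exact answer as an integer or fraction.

1037/54 dollars

E[payout] = (9/54)·0 + (7/54)·0 + (12/54)·(-7) + (9/54)·11 + (6/54)·159 + (5/54)·10 + (6/54)·3 = 1037/54
Fair fee = E[payout] = 1037/54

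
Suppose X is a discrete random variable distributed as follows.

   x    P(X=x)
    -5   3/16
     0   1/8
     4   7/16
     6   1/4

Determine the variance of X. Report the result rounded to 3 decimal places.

E[X] = (3/16)·(-5) + (1/8)·0 + (7/16)·4 + (1/4)·6 = 37/16
E[X²] = (3/16)·25 + (1/8)·0 + (7/16)·16 + (1/4)·36 = 331/16
Var(X) = 331/16 − (37/16)² = 3927/256 ≈ 15.340

15.340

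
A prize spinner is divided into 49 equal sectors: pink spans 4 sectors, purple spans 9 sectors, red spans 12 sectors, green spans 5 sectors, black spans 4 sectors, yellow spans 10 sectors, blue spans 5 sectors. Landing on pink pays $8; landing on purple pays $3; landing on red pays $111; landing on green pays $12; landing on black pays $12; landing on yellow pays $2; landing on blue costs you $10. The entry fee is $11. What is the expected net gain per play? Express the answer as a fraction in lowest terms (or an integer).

E[payout] = (4/49)·8 + (9/49)·3 + (12/49)·111 + (5/49)·12 + (4/49)·12 + (10/49)·2 + (5/49)·(-10) = 1469/49
Expected profit = 1469/49 − 11 = 930/49

930/49 dollars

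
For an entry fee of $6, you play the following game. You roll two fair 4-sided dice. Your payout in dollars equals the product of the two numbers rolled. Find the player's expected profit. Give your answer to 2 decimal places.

Distribution of the product of the two numbers rolled: 1 w.p. 1/16, 2 w.p. 1/8, 3 w.p. 1/8, 4 w.p. 3/16, 6 w.p. 1/8, 8 w.p. 1/8, …
E[payout] = (1/16)·1 + (1/8)·2 + (1/8)·3 + (3/16)·4 + (1/8)·6 + (1/8)·8 + (1/16)·9 + (1/8)·12 + (1/16)·16 = 25/4
Expected profit = 25/4 − 6 = 1/4 ≈ $0.25

$0.25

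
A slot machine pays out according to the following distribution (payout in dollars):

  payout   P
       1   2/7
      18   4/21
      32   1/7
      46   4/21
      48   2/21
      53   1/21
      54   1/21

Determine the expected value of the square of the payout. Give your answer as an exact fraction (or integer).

23171/21

E[X²] = (2/7)·1 + (4/21)·324 + (1/7)·1024 + (4/21)·2116 + (2/21)·2304 + (1/21)·2809 + (1/21)·2916
     = 23171/21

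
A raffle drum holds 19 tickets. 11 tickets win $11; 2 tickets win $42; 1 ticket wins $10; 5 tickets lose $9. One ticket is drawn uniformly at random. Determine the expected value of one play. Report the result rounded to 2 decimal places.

E[payout] = (11/19)·11 + (2/19)·42 + (1/19)·10 + (5/19)·(-9) = 170/19
≈ $8.95

$8.95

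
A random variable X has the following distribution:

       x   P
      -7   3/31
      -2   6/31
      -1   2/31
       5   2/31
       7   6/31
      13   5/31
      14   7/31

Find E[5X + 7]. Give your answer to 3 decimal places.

36.032

E[5x+7] = (3/31)·(-28) + (6/31)·(-3) + (2/31)·2 + (2/31)·32 + (6/31)·42 + (5/31)·72 + (7/31)·77
     = 1117/31 ≈ 36.032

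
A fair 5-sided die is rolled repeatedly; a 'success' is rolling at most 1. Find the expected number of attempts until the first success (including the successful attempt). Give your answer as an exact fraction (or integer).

5

For a geometric distribution, E[trials] = 1/p = 1/(1/5) = 5.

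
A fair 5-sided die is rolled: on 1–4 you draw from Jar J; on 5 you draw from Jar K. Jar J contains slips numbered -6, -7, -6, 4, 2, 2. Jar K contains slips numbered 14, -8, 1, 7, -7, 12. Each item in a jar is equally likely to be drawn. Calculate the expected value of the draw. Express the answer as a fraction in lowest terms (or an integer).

E[X | Jar J] = (-6 − 7 − 6 + 4 + 2 + 2)/6 = -11/6
E[X | Jar K] = (14 − 8 + 1 + 7 − 7 + 12)/6 = 19/6
E[X] = (4/5)·(-11/6) + (1/5)·19/6 = -5/6

-5/6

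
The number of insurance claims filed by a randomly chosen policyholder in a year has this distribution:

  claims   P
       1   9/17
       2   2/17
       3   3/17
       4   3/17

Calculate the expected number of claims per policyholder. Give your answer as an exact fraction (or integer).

2

E[X] = (9/17)·1 + (2/17)·2 + (3/17)·3 + (3/17)·4
     = 2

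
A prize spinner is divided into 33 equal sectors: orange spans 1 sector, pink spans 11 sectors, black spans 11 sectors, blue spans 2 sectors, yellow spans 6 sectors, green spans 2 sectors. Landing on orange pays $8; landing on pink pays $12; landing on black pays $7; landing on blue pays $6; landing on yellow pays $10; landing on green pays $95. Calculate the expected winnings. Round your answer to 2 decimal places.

$14.52

E[payout] = (1/33)·8 + (11/33)·12 + (11/33)·7 + (2/33)·6 + (6/33)·10 + (2/33)·95 = 479/33
≈ $14.52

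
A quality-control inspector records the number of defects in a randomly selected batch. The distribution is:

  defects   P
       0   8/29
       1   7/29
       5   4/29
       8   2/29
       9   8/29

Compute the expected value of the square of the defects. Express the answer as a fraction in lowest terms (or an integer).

883/29

E[X²] = (8/29)·0 + (7/29)·1 + (4/29)·25 + (2/29)·64 + (8/29)·81
     = 883/29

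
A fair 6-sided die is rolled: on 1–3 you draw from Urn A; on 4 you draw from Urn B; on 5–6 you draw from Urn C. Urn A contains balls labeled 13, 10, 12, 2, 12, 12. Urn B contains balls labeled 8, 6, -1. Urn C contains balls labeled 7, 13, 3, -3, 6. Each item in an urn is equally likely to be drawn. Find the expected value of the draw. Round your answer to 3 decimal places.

E[X | Urn A] = (13 + 10 + 12 + 2 + 12 + 12)/6 = 61/6
E[X | Urn B] = (8 + 6 − 1)/3 = 13/3
E[X | Urn C] = (7 + 13 + 3 − 3 + 6)/5 = 26/5
E[X] = (1/2)·61/6 + (1/6)·13/3 + (1/3)·26/5 = 1357/180 ≈ 7.539

7.539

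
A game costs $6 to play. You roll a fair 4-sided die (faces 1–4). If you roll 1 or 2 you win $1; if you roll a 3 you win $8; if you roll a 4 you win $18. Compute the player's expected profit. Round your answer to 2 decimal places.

E[payout] = (1/2)·1 + (1/4)·8 + (1/4)·18 = 7
Expected profit = 7 − 6 = 1 ≈ $1.00

$1.00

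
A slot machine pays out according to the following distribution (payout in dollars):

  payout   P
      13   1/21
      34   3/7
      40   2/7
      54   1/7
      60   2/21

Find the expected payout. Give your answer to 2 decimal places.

$40.05

E[X] = (1/21)·13 + (3/7)·34 + (2/7)·40 + (1/7)·54 + (2/21)·60
     = 841/21 ≈ 40.05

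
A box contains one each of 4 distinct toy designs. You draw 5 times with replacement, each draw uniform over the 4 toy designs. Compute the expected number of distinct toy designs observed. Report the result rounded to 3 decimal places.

3.051

Let Xⱼ=1 if type j appears at least once. P(Xⱼ=1) = 1 − ((4−1)/4)^5 = 781/1024.
E[#distinct] = 4·781/1024 = 781/256.
≈ 3.051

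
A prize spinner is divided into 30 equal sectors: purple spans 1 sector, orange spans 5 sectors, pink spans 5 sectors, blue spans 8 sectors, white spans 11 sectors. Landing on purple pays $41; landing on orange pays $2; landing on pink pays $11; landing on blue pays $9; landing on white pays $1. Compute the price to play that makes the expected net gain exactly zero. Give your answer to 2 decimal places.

$6.30

E[payout] = (1/30)·41 + (5/30)·2 + (5/30)·11 + (8/30)·9 + (11/30)·1 = 63/10
Fair fee = E[payout] = 63/10 ≈ $6.30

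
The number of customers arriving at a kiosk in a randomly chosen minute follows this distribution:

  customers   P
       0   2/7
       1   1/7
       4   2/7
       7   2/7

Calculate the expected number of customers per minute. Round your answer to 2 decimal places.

3.29

E[X] = (2/7)·0 + (1/7)·1 + (2/7)·4 + (2/7)·7
     = 23/7 ≈ 3.29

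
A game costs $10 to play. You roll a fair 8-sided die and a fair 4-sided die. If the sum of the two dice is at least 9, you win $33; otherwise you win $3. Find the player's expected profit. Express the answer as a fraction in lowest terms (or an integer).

19/8 dollars

E[payout] = (11/16)·3 + (5/16)·33 = 99/8
Expected profit = 99/8 − 10 = 19/8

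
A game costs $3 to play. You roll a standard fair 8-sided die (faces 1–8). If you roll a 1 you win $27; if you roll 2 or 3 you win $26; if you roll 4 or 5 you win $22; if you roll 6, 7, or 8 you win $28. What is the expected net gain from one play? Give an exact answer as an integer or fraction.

E[payout] = (1/4)·22 + (1/4)·26 + (1/8)·27 + (3/8)·28 = 207/8
Expected profit = 207/8 − 3 = 183/8

183/8 dollars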